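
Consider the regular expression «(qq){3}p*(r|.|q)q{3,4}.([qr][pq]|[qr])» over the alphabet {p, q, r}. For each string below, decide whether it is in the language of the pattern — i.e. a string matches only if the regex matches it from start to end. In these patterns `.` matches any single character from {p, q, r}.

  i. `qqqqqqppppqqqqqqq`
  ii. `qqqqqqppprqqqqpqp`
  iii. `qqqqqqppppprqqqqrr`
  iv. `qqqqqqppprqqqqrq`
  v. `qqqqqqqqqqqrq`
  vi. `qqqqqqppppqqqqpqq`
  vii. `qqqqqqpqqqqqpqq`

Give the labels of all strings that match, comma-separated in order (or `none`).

i, ii, iii, iv, v, vi, vii

i → match
ii → match
iii → match
iv → match
v → match
vi → match
vii → match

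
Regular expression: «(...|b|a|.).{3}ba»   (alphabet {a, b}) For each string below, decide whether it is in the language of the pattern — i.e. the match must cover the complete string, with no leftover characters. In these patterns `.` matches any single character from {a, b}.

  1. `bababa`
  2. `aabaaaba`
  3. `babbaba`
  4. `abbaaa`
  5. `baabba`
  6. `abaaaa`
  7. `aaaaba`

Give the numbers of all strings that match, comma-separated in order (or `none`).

1, 2, 5, 7

1. `bababa` → match
2. `aabaaaba` → match
3. `babbaba` → no match
4. `abbaaa` → no match — must end with `ba`
5. `baabba` → match
6. `abaaaa` → no match — must end with `ba`
7. `aaaaba` → match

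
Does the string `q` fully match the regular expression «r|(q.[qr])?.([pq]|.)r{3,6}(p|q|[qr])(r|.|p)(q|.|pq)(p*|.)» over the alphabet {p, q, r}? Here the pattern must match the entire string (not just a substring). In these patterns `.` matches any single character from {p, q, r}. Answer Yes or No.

No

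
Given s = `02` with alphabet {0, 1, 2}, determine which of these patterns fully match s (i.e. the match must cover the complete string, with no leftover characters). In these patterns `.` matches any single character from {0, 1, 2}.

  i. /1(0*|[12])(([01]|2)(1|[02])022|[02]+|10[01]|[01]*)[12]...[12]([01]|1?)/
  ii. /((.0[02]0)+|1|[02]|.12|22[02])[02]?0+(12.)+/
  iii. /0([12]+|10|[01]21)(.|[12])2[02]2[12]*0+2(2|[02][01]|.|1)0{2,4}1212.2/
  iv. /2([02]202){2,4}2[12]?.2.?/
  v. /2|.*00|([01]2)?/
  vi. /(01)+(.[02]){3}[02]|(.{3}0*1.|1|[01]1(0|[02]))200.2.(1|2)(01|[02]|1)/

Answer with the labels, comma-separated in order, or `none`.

v

i → no match — must start with `1`
ii → no match
iii → no match
iv → no match — must start with `2`
v → match
vi → no match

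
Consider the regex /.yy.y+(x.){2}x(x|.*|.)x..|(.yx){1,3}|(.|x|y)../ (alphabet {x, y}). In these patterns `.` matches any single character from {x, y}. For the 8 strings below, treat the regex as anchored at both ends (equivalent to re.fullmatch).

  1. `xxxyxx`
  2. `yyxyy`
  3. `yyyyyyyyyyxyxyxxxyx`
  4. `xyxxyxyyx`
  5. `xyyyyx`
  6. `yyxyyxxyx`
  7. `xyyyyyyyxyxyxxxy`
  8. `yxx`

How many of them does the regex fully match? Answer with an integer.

1 → no match
2 → no match
3 → match
4 → match
5 → no match
6 → match
7 → match
8 → match
Total matched: 5

5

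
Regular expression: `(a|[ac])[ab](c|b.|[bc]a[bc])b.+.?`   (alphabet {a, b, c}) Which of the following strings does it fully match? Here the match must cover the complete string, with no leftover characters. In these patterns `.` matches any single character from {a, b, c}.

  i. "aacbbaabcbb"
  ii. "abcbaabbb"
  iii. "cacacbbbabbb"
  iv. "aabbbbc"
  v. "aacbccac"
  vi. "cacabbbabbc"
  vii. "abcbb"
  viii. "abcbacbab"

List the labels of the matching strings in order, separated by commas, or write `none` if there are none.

i. "aacbbaabcbb" → match
ii. "abcbaabbb" → match
iii. "cacacbbbabbb" → match
iv. "aabbbbc" → match
v. "aacbccac" → match
vi. "cacabbbabbc" → match
vii. "abcbb" → match
viii. "abcbacbab" → match

i, ii, iii, iv, v, vi, vii, viii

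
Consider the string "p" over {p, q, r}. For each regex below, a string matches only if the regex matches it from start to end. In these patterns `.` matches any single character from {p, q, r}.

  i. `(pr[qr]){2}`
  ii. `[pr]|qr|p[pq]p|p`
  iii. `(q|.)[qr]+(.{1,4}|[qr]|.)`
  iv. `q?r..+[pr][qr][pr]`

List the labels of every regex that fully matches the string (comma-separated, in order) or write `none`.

ii

i → no match — must start with "pr"
ii → match
iii → no match
iv → no match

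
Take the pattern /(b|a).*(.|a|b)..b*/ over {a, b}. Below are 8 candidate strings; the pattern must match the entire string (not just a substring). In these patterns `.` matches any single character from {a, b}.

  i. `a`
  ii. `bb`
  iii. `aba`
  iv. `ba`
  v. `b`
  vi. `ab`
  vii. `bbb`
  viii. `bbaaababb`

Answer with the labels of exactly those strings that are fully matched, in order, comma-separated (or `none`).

i. `a` → no match
ii. `bb` → no match
iii. `aba` → no match
iv. `ba` → no match
v. `b` → no match
vi. `ab` → no match
vii. `bbb` → no match
viii. `bbaaababb` → match

viii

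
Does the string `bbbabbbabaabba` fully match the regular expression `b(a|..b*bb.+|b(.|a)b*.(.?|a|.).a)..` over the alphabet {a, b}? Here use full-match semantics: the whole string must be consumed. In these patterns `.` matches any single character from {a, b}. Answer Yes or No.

No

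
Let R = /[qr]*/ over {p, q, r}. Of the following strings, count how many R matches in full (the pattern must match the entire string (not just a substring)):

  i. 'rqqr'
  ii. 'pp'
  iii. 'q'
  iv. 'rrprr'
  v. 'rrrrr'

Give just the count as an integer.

i → match
ii → no match
iii → match
iv → no match
v → match
Total matched: 3

3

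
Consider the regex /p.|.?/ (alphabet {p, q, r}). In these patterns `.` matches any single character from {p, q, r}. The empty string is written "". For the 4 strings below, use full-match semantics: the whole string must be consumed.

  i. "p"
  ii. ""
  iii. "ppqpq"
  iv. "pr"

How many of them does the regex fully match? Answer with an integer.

i → match
ii → match
iii → no match
iv → match
Total matched: 3

3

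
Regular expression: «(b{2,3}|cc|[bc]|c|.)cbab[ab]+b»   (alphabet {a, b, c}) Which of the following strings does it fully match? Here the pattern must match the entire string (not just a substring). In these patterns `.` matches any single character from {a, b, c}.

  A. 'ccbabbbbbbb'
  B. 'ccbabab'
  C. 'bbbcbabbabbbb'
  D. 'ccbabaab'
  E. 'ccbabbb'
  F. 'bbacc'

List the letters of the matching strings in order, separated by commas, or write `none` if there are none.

A → match
B → match
C → match
D → match
E → match
F → no match — must end with 'b'

A, B, C, D, E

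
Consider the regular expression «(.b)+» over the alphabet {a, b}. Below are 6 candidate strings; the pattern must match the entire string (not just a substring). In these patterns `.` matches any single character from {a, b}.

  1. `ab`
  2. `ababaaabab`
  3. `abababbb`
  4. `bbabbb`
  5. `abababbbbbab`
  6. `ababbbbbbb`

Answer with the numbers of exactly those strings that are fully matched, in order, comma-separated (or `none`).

1 → match
2 → no match
3 → match
4 → match
5 → match
6 → match

1, 3, 4, 5, 6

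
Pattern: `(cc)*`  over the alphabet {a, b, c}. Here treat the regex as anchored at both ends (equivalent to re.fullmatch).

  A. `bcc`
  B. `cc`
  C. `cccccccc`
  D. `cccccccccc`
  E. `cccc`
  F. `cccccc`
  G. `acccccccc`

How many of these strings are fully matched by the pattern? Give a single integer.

5

A. `bcc` → no match
B. `cc` → match
C. `cccccccc` → match
D. `cccccccccc` → match
E. `cccc` → match
F. `cccccc` → match
G. `acccccccc` → no match
Total matched: 5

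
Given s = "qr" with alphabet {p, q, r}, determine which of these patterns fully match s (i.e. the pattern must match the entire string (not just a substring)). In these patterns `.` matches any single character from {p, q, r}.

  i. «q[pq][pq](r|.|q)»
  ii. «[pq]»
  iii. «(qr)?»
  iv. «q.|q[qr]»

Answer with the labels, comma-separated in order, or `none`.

i → no match
ii → no match
iii → match
iv → match

iii, iv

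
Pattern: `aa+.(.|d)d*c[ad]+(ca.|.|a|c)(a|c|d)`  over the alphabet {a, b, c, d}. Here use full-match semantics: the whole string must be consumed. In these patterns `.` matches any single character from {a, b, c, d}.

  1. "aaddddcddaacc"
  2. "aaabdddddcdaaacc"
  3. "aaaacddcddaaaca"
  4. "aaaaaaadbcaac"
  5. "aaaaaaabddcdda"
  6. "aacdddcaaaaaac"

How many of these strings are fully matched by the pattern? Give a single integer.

1 → match
2 → match
3 → match
4 → match
5 → match
6 → match
Total matched: 6

6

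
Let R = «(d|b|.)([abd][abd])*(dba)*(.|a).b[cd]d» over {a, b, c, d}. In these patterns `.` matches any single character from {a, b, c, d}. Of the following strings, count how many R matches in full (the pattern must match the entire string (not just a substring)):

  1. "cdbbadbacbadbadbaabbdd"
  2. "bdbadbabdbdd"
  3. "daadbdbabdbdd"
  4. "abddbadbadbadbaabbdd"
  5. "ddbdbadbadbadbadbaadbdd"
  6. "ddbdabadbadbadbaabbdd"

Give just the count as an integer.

5

1 → no match
2 → match
3 → match
4 → match
5 → match
6 → match
Total matched: 5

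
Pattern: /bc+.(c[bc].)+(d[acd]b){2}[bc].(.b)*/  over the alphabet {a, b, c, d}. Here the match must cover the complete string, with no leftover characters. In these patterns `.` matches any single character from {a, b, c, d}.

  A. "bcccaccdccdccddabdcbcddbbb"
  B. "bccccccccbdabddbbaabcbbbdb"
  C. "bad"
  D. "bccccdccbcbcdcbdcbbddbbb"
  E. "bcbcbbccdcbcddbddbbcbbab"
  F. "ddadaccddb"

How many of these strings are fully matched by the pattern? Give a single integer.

4

A → match
B → match
C → no match — must start with "bc"
D → match
E → match
F → no match — must start with "bc"
Total matched: 4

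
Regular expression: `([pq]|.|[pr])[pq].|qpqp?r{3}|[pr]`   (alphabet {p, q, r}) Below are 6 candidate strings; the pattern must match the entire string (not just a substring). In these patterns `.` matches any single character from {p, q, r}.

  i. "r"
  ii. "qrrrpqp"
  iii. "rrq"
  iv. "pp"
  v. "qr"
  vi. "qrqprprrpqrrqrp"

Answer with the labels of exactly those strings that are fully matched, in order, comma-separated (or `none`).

i

i. "r" → match
ii. "qrrrpqp" → no match
iii. "rrq" → no match
iv. "pp" → no match
v. "qr" → no match
vi → no match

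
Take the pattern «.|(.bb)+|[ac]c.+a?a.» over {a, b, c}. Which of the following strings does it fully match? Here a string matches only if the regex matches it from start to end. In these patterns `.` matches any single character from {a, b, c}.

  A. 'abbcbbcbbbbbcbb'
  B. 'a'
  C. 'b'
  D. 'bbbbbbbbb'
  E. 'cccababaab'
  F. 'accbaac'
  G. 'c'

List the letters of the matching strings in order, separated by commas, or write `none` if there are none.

A → match
B → match
C → match
D → match
E → match
F → match
G → match

A, B, C, D, E, F, G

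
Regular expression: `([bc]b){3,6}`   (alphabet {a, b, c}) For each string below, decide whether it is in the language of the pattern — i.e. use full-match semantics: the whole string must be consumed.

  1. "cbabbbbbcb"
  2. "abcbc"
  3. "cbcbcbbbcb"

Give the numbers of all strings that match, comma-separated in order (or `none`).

1. "cbabbbbbcb" → no match
2. "abcbc" → no match — must end with "b"
3. "cbcbcbbbcb" → match

3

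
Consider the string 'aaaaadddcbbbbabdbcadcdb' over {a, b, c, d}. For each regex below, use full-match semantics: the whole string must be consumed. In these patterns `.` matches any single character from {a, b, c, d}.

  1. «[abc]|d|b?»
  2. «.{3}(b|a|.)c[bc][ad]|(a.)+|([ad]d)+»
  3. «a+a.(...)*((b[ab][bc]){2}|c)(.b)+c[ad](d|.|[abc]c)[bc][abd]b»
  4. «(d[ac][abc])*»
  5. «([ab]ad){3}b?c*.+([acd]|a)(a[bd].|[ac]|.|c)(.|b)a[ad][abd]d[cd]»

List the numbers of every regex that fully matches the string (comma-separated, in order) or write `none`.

3

1 → no match
2 → no match
3 → match
4 → no match
5 → no match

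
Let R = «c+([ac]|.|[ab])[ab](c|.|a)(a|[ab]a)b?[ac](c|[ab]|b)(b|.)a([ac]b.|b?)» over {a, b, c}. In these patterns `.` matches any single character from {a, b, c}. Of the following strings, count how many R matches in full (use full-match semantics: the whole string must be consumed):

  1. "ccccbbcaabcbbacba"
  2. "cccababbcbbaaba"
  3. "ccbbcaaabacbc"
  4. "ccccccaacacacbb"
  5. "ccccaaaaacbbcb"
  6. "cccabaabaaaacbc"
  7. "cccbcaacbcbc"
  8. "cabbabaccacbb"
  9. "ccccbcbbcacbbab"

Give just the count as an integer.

1 → match
2 → no match
3 → match
4 → no match
5 → no match
6 → match
7 → no match
8 → match
9 → no match
Total matched: 4

4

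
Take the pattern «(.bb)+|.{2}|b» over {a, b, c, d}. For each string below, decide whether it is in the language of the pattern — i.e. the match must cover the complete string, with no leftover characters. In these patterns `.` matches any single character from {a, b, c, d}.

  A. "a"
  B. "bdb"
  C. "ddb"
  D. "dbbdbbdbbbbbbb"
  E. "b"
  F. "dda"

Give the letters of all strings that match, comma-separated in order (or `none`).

A → no match
B → no match
C → no match
D → no match
E → match
F → no match

E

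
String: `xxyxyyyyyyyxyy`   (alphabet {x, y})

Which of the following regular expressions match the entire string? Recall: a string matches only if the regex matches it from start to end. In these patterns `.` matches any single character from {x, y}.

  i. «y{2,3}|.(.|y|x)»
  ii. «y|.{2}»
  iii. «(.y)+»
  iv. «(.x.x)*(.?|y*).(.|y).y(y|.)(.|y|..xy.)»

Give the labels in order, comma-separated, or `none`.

i → no match
ii → no match
iii → no match
iv → match

iv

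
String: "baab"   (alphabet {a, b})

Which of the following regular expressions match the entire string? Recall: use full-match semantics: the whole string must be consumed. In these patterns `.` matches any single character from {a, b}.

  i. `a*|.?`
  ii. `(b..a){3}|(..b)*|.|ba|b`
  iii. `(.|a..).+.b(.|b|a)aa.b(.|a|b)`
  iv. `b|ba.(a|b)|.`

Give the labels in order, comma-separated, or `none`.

i → no match
ii → no match
iii → no match
iv → match

iv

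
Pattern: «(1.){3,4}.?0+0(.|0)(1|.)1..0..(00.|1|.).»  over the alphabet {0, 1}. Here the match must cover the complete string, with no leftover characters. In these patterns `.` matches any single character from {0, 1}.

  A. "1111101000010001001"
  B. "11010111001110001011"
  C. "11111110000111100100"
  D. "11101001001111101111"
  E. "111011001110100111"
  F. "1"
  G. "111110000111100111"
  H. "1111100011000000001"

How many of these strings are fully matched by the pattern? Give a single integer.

4

A → match
B → no match
C → match
D → no match
E → match
F → no match
G → match
H → no match
Total matched: 4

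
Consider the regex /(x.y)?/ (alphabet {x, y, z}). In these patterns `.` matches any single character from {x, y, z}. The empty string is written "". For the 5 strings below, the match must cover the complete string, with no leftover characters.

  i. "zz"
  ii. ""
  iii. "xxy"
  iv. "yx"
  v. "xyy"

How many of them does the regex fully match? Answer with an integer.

i → no match
ii → match
iii → match
iv → no match
v → match
Total matched: 3

3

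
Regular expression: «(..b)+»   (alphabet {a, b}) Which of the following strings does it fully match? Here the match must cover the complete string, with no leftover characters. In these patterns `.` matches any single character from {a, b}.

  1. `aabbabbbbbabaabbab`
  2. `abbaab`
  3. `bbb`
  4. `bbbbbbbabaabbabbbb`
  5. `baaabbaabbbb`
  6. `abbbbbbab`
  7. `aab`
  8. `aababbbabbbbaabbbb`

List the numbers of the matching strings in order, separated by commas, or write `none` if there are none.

1, 2, 3, 4, 6, 7, 8

1 → match
2 → match
3 → match
4 → match
5 → no match
6 → match
7 → match
8 → match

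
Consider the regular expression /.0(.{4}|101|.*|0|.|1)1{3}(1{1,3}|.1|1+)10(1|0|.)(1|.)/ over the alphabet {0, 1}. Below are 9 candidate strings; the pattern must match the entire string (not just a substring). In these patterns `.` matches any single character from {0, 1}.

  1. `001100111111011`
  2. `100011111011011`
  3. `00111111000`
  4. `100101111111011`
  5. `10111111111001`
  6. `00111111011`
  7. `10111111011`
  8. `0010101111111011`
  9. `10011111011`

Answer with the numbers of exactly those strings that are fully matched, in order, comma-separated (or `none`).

1 → match
2 → match
3 → match
4 → match
5 → match
6 → match
7 → match
8 → match
9 → match

1, 2, 3, 4, 5, 6, 7, 8, 9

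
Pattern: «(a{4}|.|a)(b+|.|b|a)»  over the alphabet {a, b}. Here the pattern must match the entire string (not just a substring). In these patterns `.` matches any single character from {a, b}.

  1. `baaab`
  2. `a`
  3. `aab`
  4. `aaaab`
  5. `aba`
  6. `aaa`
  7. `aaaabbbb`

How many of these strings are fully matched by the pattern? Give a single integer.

2

1. `baaab` → no match
2. `a` → no match
3. `aab` → no match
4. `aaaab` → match
5. `aba` → no match
6. `aaa` → no match
7. `aaaabbbb` → match
Total matched: 2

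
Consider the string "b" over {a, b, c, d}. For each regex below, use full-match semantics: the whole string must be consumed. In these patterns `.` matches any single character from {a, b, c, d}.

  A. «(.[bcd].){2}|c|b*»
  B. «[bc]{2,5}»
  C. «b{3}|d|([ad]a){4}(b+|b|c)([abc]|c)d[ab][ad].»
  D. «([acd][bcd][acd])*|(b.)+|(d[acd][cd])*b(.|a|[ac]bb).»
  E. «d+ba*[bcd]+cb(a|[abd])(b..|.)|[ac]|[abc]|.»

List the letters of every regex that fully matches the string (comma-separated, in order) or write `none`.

A → match
B → no match
C → no match
D → no match
E → match

A, E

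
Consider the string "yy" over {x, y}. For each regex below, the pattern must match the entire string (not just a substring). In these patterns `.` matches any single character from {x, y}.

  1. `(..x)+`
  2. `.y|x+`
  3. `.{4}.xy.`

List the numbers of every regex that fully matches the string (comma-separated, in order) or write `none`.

2

1 → no match — must end with "x"
2 → match
3 → no match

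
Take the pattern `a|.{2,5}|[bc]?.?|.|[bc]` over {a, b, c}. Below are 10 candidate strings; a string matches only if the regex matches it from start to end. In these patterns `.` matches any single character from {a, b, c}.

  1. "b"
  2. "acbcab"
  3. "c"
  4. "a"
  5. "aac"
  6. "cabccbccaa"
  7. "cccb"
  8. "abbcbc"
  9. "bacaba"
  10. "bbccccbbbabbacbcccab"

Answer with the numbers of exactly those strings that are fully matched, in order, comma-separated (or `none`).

1, 3, 4, 5, 7

1 → match
2 → no match
3 → match
4 → match
5 → match
6 → no match
7 → match
8 → no match
9 → no match
10 → no match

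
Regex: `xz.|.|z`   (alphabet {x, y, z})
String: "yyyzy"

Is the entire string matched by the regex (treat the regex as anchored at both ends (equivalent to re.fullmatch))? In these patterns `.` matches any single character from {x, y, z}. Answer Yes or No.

No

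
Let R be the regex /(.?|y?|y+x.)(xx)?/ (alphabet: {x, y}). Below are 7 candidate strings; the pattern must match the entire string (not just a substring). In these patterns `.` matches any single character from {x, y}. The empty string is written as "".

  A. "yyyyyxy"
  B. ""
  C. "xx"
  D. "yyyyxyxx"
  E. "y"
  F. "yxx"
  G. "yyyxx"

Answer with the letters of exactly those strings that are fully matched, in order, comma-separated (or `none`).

A, B, C, D, E, F, G

A → match
B → match
C → match
D → match
E → match
F → match
G → match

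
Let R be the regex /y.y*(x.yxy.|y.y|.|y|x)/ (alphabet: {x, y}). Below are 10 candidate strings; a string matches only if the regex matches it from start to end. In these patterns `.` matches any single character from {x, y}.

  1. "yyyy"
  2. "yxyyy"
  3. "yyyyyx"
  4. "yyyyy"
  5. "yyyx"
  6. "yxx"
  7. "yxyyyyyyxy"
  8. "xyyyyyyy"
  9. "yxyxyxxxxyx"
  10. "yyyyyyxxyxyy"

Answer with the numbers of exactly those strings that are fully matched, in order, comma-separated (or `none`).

1 → match
2 → match
3 → match
4 → match
5 → match
6 → match
7 → match
8 → no match — must start with "y"
9 → no match
10 → match

1, 2, 3, 4, 5, 6, 7, 10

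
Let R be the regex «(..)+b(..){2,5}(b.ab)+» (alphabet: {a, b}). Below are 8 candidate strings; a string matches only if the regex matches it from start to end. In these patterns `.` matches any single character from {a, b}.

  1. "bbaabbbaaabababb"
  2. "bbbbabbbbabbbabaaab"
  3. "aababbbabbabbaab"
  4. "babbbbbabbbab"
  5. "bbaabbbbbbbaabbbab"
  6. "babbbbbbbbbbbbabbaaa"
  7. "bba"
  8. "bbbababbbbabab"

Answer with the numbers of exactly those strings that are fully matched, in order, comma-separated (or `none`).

1 → no match — must end with "ab"
2 → no match
3 → no match
4 → match
5 → no match
6 → no match — must end with "ab"
7 → no match — must end with "ab"
8 → no match

4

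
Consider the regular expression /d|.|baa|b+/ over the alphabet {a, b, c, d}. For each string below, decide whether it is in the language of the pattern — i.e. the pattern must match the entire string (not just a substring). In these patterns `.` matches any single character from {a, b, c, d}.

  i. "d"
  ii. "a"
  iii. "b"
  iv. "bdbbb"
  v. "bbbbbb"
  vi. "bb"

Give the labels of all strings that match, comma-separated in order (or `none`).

i, ii, iii, v, vi

i → match
ii → match
iii → match
iv → no match
v → match
vi → match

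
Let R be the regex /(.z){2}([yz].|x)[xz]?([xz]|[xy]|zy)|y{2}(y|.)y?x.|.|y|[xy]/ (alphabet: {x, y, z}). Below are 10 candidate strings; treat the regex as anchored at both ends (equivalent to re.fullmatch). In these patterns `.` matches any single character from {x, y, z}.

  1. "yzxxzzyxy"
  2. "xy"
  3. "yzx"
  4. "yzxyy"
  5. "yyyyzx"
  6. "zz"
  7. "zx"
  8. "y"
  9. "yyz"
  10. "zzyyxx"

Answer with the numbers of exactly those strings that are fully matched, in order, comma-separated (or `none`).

1 → no match
2 → no match
3 → no match
4 → no match
5 → no match
6 → no match
7 → no match
8 → match
9 → no match
10 → no match

8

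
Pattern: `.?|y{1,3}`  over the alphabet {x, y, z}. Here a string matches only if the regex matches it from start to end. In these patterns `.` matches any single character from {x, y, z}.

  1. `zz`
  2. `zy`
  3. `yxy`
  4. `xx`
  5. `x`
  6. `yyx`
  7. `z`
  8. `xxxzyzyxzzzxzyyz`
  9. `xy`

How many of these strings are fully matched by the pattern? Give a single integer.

1 → no match
2 → no match
3 → no match
4 → no match
5 → match
6 → no match
7 → match
8 → no match
9 → no match
Total matched: 2

2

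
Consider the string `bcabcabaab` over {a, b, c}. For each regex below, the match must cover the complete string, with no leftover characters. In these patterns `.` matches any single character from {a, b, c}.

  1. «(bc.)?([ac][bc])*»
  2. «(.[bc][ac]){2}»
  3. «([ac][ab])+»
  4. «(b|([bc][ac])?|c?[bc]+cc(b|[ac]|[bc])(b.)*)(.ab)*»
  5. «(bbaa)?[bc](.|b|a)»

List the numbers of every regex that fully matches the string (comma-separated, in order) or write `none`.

4

1 → no match
2 → no match
3 → no match
4 → match
5 → no match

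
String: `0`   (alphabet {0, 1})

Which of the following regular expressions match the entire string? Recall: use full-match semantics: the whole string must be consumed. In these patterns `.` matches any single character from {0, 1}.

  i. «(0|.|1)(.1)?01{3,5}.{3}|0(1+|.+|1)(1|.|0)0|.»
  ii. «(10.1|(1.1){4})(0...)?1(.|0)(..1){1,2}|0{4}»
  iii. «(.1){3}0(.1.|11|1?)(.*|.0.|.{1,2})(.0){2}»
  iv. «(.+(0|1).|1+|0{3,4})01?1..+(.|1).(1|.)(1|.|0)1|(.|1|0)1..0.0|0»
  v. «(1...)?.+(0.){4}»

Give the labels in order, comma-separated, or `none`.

i → match
ii → no match
iii → no match
iv → match
v → no match

i, iv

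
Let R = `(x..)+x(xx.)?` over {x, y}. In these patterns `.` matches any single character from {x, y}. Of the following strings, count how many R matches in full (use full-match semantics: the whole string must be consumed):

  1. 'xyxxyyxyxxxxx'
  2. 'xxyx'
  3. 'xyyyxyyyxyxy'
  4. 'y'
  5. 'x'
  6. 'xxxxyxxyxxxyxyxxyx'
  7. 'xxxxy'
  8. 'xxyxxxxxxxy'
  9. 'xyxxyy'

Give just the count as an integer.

1 → match
2. 'xxyx' → match
3. 'xyyyxyyyxyxy' → no match
4. 'y' → no match — must start with 'x'
5. 'x' → no match
6 → no match
7. 'xxxxy' → no match
8. 'xxyxxxxxxxy' → no match
9. 'xyxxyy' → no match
Total matched: 2

2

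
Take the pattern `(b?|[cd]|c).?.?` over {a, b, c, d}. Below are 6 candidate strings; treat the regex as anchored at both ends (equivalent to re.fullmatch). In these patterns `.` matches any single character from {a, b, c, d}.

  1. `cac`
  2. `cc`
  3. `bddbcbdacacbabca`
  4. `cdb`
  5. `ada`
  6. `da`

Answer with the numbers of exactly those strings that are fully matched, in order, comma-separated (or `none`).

1 → match
2 → match
3 → no match
4 → match
5 → no match
6 → match

1, 2, 4, 6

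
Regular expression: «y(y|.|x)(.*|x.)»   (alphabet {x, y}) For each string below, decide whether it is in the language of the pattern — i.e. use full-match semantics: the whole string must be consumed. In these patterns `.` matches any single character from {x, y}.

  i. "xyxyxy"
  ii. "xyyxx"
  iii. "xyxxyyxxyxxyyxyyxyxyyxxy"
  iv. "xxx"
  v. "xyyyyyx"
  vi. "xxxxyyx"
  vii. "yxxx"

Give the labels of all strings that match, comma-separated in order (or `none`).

i → no match — must start with "y"
ii → no match — must start with "y"
iii → no match — must start with "y"
iv → no match — must start with "y"
v → no match — must start with "y"
vi → no match — must start with "y"
vii → match

vii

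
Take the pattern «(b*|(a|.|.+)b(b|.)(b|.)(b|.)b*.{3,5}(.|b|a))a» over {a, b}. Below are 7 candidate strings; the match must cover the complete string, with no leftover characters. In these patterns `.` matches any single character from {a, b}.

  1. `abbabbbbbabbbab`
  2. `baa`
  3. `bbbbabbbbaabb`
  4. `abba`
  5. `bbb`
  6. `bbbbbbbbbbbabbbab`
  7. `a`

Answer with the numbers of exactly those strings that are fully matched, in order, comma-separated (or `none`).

7

1 → no match — must end with `a`
2. `baa` → no match
3 → no match — must end with `a`
4. `abba` → no match
5. `bbb` → no match — must end with `a`
6 → no match — must end with `a`
7. `a` → match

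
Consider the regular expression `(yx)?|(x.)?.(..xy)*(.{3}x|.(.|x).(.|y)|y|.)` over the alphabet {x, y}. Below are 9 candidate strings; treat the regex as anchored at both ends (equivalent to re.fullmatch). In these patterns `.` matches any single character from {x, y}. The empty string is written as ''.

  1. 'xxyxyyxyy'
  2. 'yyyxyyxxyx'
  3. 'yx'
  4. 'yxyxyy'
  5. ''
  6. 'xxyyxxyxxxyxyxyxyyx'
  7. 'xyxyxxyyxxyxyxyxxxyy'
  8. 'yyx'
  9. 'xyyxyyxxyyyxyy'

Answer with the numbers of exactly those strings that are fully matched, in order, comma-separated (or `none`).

1 → match
2 → match
3 → match
4 → match
5 → match
6 → match
7 → match
8 → no match
9 → match

1, 2, 3, 4, 5, 6, 7, 9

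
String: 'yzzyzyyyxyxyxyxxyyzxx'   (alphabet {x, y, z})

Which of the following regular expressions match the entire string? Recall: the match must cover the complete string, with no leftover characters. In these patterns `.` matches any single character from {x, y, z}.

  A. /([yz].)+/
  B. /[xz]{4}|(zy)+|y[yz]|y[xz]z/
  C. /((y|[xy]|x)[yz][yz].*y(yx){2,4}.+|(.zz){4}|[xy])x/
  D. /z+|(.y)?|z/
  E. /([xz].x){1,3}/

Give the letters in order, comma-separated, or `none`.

A → no match
B → no match
C → match
D → no match
E → no match

C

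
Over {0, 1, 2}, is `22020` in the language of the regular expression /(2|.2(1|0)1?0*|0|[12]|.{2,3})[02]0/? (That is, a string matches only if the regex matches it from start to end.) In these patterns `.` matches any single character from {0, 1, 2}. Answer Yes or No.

Yes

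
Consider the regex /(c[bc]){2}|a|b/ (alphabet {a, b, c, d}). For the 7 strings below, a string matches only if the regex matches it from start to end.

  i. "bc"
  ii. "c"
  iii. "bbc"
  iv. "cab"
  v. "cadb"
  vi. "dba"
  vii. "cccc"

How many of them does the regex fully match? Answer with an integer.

i → no match
ii → no match
iii → no match
iv → no match
v → no match
vi → no match
vii → match
Total matched: 1

1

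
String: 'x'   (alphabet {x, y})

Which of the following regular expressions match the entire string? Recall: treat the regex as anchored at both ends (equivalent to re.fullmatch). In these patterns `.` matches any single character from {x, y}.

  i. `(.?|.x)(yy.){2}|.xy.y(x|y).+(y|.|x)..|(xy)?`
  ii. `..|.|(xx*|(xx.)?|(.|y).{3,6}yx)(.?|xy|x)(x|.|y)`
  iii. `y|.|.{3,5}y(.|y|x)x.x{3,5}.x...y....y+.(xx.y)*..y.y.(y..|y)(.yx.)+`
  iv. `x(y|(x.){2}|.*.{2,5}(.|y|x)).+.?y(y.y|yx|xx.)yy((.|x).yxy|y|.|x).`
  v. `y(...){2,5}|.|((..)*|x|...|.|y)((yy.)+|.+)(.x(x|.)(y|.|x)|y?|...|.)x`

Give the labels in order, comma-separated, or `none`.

ii, iii, v

i → no match
ii → match
iii → match
iv → no match
v → match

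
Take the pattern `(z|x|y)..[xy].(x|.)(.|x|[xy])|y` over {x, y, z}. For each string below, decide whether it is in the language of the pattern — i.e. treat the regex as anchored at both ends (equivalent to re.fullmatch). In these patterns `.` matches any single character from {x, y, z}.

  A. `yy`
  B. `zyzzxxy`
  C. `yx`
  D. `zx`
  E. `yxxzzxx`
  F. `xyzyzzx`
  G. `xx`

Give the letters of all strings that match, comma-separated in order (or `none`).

A → no match
B → no match
C → no match
D → no match
E → no match
F → match
G → no match

F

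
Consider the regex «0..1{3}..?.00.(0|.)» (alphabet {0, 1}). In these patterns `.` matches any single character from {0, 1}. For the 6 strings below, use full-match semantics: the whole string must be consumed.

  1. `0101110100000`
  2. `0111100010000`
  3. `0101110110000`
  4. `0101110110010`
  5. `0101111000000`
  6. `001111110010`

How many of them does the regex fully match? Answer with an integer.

1 → match
2 → no match
3 → match
4 → match
5 → match
6. `001111110010` → match
Total matched: 5

5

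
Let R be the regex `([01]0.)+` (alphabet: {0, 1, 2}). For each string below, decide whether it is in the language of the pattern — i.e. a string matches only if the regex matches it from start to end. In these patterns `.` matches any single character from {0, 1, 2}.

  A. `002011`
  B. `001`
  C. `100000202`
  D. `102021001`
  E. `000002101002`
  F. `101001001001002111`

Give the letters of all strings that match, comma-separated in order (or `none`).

A. `002011` → no match
B. `001` → match
C. `100000202` → no match
D. `102021001` → no match
E. `000002101002` → match
F → no match

B, E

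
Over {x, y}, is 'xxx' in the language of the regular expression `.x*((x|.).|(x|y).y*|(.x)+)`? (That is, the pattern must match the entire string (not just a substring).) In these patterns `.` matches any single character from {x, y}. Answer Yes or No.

Yes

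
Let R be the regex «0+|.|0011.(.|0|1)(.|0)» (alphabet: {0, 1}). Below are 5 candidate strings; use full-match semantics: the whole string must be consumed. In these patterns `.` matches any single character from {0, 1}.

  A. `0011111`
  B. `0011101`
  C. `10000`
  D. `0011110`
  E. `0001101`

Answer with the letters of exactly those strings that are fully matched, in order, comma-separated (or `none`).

A. `0011111` → match
B. `0011101` → match
C. `10000` → no match
D. `0011110` → match
E. `0001101` → no match

A, B, D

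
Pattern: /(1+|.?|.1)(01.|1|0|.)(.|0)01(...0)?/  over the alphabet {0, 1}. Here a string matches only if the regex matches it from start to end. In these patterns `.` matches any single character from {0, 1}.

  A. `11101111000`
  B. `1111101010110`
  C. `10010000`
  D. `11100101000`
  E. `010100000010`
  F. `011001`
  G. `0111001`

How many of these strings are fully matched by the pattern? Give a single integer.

3

A → no match
B → match
C → match
D → no match
E → no match
F → match
G → no match
Total matched: 3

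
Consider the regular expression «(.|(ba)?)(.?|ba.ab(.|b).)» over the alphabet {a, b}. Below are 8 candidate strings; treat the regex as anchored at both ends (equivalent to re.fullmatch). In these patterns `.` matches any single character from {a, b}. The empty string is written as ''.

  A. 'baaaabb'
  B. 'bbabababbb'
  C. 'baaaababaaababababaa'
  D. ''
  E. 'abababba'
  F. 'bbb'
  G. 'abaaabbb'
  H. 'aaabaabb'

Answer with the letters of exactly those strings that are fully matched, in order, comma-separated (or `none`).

D, E, G

A. 'baaaabb' → no match
B. 'bbabababbb' → no match
C → no match
D. '' → match
E. 'abababba' → match
F. 'bbb' → no match
G. 'abaaabbb' → match
H. 'aaabaabb' → no match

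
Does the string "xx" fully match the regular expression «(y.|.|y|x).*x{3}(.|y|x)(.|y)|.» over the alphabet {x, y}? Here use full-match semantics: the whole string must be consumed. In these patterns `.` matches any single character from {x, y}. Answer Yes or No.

No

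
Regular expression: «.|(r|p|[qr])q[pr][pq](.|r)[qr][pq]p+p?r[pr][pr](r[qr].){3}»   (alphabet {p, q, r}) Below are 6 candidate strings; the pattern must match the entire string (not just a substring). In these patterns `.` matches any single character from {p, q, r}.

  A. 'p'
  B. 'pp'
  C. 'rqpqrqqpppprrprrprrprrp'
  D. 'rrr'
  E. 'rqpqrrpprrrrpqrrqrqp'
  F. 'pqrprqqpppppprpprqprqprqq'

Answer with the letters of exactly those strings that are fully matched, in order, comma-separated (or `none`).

A, C, F

A → match
B → no match
C → match
D → no match
E → no match
F → match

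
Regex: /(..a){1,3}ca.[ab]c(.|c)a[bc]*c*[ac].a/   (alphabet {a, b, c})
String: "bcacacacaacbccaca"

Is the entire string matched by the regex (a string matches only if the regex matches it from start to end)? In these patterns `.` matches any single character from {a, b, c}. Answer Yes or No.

Yes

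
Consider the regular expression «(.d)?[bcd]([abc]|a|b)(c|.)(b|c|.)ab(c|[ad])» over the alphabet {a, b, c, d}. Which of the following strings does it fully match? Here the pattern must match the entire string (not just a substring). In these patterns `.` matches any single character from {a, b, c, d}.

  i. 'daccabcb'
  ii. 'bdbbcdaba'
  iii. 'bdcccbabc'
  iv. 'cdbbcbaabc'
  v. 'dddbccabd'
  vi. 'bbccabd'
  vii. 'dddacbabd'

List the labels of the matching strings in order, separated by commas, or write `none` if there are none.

ii, iii, v, vi, vii

i → no match
ii → match
iii → match
iv → no match
v → match
vi → match
vii → match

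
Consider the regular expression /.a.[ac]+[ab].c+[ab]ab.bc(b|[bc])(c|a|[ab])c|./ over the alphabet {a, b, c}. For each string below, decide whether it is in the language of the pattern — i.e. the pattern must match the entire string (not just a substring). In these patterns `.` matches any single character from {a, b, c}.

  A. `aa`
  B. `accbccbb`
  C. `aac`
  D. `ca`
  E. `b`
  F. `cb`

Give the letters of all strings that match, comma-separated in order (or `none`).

E

A. `aa` → no match
B. `accbccbb` → no match
C. `aac` → no match
D. `ca` → no match
E. `b` → match
F. `cb` → no match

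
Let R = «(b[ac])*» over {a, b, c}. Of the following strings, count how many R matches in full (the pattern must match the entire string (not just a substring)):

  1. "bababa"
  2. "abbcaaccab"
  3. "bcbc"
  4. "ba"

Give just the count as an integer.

3

1 → match
2 → no match
3 → match
4 → match
Total matched: 3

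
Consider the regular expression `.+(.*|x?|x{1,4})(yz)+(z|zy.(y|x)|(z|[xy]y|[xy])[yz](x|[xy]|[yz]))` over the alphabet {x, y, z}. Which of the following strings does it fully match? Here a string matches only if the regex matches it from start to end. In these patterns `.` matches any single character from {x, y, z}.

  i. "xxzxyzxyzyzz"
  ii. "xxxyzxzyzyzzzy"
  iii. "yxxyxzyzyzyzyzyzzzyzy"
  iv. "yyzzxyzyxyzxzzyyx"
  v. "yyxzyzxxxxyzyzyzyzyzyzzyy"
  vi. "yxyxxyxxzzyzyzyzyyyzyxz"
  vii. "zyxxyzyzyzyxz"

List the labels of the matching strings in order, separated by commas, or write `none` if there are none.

i → match
ii → match
iii → no match
iv → no match
v → match
vi → no match
vii → no match

i, ii, v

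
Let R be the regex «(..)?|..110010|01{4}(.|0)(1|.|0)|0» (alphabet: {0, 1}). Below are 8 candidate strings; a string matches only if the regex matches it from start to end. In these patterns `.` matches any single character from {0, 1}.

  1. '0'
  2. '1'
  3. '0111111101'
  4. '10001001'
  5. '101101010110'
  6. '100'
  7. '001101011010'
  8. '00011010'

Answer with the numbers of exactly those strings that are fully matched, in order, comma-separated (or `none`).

1

1. '0' → match
2. '1' → no match
3. '0111111101' → no match
4. '10001001' → no match
5. '101101010110' → no match
6. '100' → no match
7. '001101011010' → no match
8. '00011010' → no match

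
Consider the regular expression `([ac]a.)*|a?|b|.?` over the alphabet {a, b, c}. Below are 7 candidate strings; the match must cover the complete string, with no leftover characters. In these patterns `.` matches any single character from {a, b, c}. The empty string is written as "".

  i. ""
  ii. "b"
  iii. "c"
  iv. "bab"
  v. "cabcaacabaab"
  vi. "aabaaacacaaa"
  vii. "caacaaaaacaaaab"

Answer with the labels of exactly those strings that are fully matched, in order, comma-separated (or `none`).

i. "" → match
ii. "b" → match
iii. "c" → match
iv. "bab" → no match
v. "cabcaacabaab" → match
vi. "aabaaacacaaa" → match
vii → match

i, ii, iii, v, vi, vii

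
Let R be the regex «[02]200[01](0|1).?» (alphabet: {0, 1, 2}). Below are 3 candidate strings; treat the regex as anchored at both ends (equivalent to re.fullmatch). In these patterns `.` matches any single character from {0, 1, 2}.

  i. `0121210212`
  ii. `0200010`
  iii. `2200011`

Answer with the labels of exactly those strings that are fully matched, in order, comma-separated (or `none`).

ii, iii

i → no match
ii → match
iii → match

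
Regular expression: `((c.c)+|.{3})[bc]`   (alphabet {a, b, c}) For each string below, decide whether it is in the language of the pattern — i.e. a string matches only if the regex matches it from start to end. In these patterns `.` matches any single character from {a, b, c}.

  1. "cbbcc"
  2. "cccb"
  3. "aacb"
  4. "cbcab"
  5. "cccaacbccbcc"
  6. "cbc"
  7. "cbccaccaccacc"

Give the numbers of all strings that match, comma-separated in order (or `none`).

2, 3, 7

1. "cbbcc" → no match
2. "cccb" → match
3. "aacb" → match
4. "cbcab" → no match
5. "cccaacbccbcc" → no match
6. "cbc" → no match
7 → match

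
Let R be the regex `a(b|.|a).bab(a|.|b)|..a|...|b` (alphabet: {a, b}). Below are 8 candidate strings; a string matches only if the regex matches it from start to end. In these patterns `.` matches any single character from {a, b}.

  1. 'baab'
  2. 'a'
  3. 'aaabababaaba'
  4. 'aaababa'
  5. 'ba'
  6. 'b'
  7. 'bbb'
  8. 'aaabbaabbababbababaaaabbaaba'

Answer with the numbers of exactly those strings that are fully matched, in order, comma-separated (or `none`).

4, 6, 7

1. 'baab' → no match
2. 'a' → no match
3. 'aaabababaaba' → no match
4. 'aaababa' → match
5. 'ba' → no match
6. 'b' → match
7. 'bbb' → match
8 → no match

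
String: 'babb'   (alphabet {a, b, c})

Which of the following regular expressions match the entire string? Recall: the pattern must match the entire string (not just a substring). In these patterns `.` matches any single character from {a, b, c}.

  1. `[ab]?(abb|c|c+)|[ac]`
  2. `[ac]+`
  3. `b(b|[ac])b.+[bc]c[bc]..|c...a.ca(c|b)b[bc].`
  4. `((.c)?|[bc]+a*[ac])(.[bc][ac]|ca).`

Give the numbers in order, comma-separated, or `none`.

1 → match
2 → no match
3 → no match
4 → no match

1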